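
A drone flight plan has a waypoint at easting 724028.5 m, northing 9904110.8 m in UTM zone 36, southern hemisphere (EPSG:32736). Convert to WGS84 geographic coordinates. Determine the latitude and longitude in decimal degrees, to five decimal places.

Zone 36S: λ₀ = 33°, k₀ = 0.9996, false easting 500000 m, false northing 10000000 m.
Meridian distance M = (N − FN)/k₀ = -95927.6 m.
Inverse transverse Mercator on WGS84 gives φ = -0.86700005°, λ = 35.01309963°.

lat -0.86700°, lon 35.01310°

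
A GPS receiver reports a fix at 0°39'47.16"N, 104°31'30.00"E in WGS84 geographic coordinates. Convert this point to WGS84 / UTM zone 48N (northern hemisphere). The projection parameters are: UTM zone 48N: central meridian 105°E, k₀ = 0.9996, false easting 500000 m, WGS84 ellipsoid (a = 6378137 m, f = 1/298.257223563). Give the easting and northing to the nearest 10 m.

E 447150 m, N 73300 m

Zone 48 central meridian λ₀ = 6×48 − 183 = 105°; Δλ = -0.4750°.
Transverse Mercator on WGS84 with k₀ = 0.9996 gives E = 447147.299 m, N = 73295.042 m.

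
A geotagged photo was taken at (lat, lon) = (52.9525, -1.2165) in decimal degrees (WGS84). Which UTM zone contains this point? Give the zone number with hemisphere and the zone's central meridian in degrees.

UTM zone = ⌊(λ + 180)/6⌋ + 1; -1.2165° ∈ [-6°, 0°) → zone 30.
Hemisphere: N (φ ≥ 0).
Central meridian λ₀ = 6×30 − 183 = -3°.

Zone 30N, central meridian -3°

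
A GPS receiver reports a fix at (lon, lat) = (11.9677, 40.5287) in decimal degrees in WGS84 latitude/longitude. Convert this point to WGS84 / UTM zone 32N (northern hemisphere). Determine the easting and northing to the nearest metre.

Zone 32 central meridian λ₀ = 6×32 − 183 = 9°; Δλ = +2.9677°.
Transverse Mercator on WGS84 with k₀ = 0.9996 gives E = 751375.155 m, N = 4490672.961 m.

E 751375 m, N 4490673 m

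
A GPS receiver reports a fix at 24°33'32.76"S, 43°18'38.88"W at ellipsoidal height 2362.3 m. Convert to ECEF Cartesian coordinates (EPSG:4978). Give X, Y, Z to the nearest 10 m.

WGS84: a = 6378137 m, e² = 0.006694380; N(φ) = a/√(1−e²sin²φ) = 6381828.206 m.
X = (N+h)·cosφ·cosλ = 4225157.985 m; Y = (N+h)·cosφ·sinλ = -3983091.404 m; Z = (N(1−e²)+h)·sinφ = -2635714.780 m.

X 4225160 m, Y -3983090 m, Z -2635710 m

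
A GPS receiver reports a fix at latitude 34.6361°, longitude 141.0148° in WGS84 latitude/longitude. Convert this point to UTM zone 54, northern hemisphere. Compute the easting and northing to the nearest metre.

Zone 54 central meridian λ₀ = 6×54 − 183 = 141°; Δλ = +0.0148°.
Transverse Mercator on WGS84 with k₀ = 0.9996 gives E = 501356.476 m, N = 3832689.248 m.

E 501356 m, N 3832689 m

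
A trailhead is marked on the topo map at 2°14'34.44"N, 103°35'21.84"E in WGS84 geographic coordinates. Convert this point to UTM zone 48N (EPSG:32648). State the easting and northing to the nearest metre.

E 343139 m, N 247985 m

Zone 48 central meridian λ₀ = 6×48 − 183 = 105°; Δλ = -1.4106°.
Transverse Mercator on WGS84 with k₀ = 0.9996 gives E = 343139.080 m, N = 247984.692 m.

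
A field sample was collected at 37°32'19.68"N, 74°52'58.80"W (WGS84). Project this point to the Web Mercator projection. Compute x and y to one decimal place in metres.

x -8335937.4 m, y 4514477.0 m

Web Mercator is spherical with R = a = 6378137 m.
x = R·λ = 6378137 × -1.306954904 = -8335937.429 m.
y = R·ln tan(π/4 + φ/2) = 6378137 × 0.707804965 = 4514477.036 m.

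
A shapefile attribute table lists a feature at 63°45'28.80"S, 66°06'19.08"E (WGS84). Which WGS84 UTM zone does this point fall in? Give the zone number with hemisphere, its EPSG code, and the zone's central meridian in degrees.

UTM zone = ⌊(λ + 180)/6⌋ + 1; 66.1053° ∈ [66°, 72°) → zone 42.
Hemisphere: S (φ < 0).
Central meridian λ₀ = 6×42 − 183 = 69°.
EPSG code: 32742.

Zone 42S (EPSG:32742), central meridian 69°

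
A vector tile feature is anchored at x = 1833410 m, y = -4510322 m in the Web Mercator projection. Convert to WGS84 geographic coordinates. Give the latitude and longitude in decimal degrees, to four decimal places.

lat -37.5092°, lon 16.4698°

R = 6378137 m. λ = x/R = 16.46980225°.
φ = 2·arctan(exp(y/R)) − 90° = 2·arctan(0.49305) − 90° = -37.50919735°.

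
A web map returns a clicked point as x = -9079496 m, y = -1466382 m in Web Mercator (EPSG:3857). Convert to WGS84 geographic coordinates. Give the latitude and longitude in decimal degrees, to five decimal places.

lat -13.05820°, lon -81.56250°

R = 6378137 m. λ = x/R = -81.56250029°.
φ = 2·arctan(exp(y/R)) − 90° = 2·arctan(0.79461) − 90° = -13.05819767°.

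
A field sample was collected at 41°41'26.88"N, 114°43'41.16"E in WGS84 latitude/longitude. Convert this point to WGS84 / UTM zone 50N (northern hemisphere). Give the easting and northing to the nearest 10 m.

Zone 50 central meridian λ₀ = 6×50 − 183 = 117°; Δλ = -2.2719°.
Transverse Mercator on WGS84 with k₀ = 0.9996 gives E = 310932.739 m, N = 4617940.867 m.

E 310930 m, N 4617940 m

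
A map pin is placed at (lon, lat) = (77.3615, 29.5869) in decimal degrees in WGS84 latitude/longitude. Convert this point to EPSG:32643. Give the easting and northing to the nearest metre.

Zone 43 central meridian λ₀ = 6×43 − 183 = 75°; Δλ = +2.3615°.
Transverse Mercator on WGS84 with k₀ = 0.9996 gives E = 728732.037 m, N = 3275340.155 m.

E 728732 m, N 3275340 m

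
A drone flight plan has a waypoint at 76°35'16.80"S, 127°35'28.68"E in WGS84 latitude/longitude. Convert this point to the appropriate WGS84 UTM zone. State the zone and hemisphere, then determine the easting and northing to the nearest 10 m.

Zone 52S: E 463530 m, N 1498770 m

Longitude 127.5913° lies in the 6° band [126°, 132°), giving zone 52; latitude is south of the equator, so 52S.
Zone 52 central meridian λ₀ = 6×52 − 183 = 129°; Δλ = -1.4087°.
Transverse Mercator on WGS84 with k₀ = 0.9996 gives E = 463528.452 m, N = 1498765.938 m.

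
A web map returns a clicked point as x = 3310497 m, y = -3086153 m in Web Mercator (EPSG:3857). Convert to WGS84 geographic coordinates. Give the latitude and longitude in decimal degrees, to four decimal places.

R = 6378137 m. λ = x/R = 29.73870053°.
φ = 2·arctan(exp(y/R)) − 90° = 2·arctan(0.61640) − 90° = -26.70090323°.

lat -26.7009°, lon 29.7387°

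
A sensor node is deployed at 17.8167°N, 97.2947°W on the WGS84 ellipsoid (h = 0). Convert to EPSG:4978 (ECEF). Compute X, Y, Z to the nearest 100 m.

X -771300 m, Y -6025000 m, Z 1939100 m

WGS84: a = 6378137 m, e² = 0.006694380; N(φ) = a/√(1−e²sin²φ) = 6380136.604 m.
X = (N+h)·cosφ·cosλ = -771251.770 m; Y = (N+h)·cosφ·sinλ = -6024983.878 m; Z = (N(1−e²)+h)·sinφ = 1939079.897 m.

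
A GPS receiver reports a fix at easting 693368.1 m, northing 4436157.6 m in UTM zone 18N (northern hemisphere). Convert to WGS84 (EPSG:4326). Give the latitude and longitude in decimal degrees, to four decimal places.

lat 40.0535°, lon -72.7330°

Zone 18N: λ₀ = -75°, k₀ = 0.9996, false easting 500000 m.
Meridian distance M = (N − FN)/k₀ = 4437932.8 m.
Inverse transverse Mercator on WGS84 gives φ = 40.05349982°, λ = -72.73300011°.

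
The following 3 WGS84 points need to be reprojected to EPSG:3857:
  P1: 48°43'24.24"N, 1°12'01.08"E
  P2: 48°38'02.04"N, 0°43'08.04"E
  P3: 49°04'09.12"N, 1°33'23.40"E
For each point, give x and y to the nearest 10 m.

Web Mercator: x = R·λ, y = R·ln tan(π/4+φ/2), R = 6378137 m.
P1 (48.7234°, 1.2003°) → (133616.785, 6228057.821) m.
P2 (48.6339°, 0.7189°) → (80027.582, 6212968.656) m.
P3 (49.0692°, 1.5565°) → (173268.787, 6286611.353) m.

P1: x 133620 m, y 6228060 m; P2: x 80030 m, y 6212970 m; P3: x 173270 m, y 6286610 m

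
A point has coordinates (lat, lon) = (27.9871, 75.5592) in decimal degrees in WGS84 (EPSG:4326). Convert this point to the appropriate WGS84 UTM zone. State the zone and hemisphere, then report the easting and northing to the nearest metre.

Longitude 75.5592° lies in the 6° band [72°, 78°), giving zone 43; latitude is north of the equator, so 43N.
Zone 43 central meridian λ₀ = 6×43 − 183 = 75°; Δλ = +0.5592°.
Transverse Mercator on WGS84 with k₀ = 0.9996 gives E = 554988.993 m, N = 3095899.302 m.

Zone 43N: E 554989 m, N 3095899 m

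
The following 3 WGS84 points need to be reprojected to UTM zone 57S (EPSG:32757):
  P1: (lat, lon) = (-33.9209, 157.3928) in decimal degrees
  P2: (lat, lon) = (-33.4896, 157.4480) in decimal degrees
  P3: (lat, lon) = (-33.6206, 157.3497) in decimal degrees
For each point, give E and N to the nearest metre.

P1: E 351434 m, N 6245451 m; P2: E 355818 m, N 6293356 m; P3: E 346916 m, N 6278689 m

UTM zone 57S: λ₀ = 159°, k₀ = 0.9996.
P1 (-33.9209°, 157.3928°) → (351433.724, 6245451.424) m.
P2 (-33.4896°, 157.4480°) → (355817.711, 6293356.147) m.
P3 (-33.6206°, 157.3497°) → (346915.913, 6278688.945) m.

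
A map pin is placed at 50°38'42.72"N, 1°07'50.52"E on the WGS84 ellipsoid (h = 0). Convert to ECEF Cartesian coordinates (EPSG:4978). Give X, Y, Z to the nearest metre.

WGS84: a = 6378137 m, e² = 0.006694380; N(φ) = a/√(1−e²sin²φ) = 6390939.720 m.
X = (N+h)·cosφ·cosλ = 4051838.146 m; Y = (N+h)·cosφ·sinλ = 79971.130 m; Z = (N(1−e²)+h)·sinφ = 4908610.732 m.

X 4051838 m, Y 79971 m, Z 4908611 m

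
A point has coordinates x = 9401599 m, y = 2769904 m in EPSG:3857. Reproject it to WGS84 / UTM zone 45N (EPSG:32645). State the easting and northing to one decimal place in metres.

E 241461.4 m, N 2671554.5 m

Web Mercator inverse (R = 6378137 m) → φ = 24.13530253°, λ = 84.45600077°.
UTM 45N forward: E = 241461.418 m, N = 2671554.509 m.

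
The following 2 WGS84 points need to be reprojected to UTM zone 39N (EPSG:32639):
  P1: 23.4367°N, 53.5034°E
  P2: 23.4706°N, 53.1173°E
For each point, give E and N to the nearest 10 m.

UTM zone 39N: λ₀ = 51°, k₀ = 0.9996.
P1 (23.4367°, 53.5034°) → (755775.542, 2594087.073) m.
P2 (23.4706°, 53.1173°) → (716258.478, 2597208.533) m.

P1: E 755780 m, N 2594090 m; P2: E 716260 m, N 2597210 m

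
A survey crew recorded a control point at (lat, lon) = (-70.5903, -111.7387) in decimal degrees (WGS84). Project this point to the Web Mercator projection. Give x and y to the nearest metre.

Web Mercator is spherical with R = a = 6378137 m.
x = R·λ = 6378137 × -1.950208217 = -12438695.186 m.
y = R·ln tan(π/4 + φ/2) = 6378137 × -1.765973289 = -11263619.575 m.

x -12438695 m, y -11263620 m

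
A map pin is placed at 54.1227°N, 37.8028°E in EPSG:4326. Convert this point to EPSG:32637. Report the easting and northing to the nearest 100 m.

E 421800 m, N 5997800 m

Zone 37 central meridian λ₀ = 6×37 − 183 = 39°; Δλ = -1.1972°.
Transverse Mercator on WGS84 with k₀ = 0.9996 gives E = 421756.821 m, N = 5997835.861 m.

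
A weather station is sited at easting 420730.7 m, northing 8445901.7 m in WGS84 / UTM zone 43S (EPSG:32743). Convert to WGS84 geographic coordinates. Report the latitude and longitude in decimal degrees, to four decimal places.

lat -14.0565°, lon 74.2658°

Zone 43S: λ₀ = 75°, k₀ = 0.9996, false easting 500000 m, false northing 10000000 m.
Meridian distance M = (N − FN)/k₀ = -1554720.2 m.
Inverse transverse Mercator on WGS84 gives φ = -14.05650000°, λ = 74.26580043°.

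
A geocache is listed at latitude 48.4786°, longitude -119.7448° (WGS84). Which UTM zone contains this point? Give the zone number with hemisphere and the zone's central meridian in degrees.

UTM zone = ⌊(λ + 180)/6⌋ + 1; -119.7448° ∈ [-120°, -114°) → zone 11.
Hemisphere: N (φ ≥ 0).
Central meridian λ₀ = 6×11 − 183 = -117°.

Zone 11N, central meridian -117°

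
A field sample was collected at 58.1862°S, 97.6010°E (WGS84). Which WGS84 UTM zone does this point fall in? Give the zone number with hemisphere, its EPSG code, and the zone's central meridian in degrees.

UTM zone = ⌊(λ + 180)/6⌋ + 1; 97.6010° ∈ [96°, 102°) → zone 47.
Hemisphere: S (φ < 0).
Central meridian λ₀ = 6×47 − 183 = 99°.
EPSG code: 32747.

Zone 47S (EPSG:32747), central meridian 99°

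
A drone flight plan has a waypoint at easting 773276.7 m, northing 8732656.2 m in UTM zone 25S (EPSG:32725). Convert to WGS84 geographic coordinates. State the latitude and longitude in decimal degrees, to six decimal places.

Zone 25S: λ₀ = -33°, k₀ = 0.9996, false easting 500000 m, false northing 10000000 m.
Meridian distance M = (N − FN)/k₀ = -1267850.9 m.
Inverse transverse Mercator on WGS84 gives φ = -11.45380027°, λ = -30.49530009°.

lat -11.453800°, lon -30.495300°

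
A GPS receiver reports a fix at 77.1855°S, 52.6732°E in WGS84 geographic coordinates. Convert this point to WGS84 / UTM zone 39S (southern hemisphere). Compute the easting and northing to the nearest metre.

Zone 39 central meridian λ₀ = 6×39 − 183 = 51°; Δλ = +1.6732°.
Transverse Mercator on WGS84 with k₀ = 0.9996 gives E = 541421.757 m, N = 1431936.535 m.

E 541422 m, N 1431937 m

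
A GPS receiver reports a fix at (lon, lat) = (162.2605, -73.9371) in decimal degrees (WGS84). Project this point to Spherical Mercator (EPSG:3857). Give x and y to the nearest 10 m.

Web Mercator is spherical with R = a = 6378137 m.
x = R·λ = 6378137 × 2.831979971 = 18062756.236 m.
y = R·ln tan(π/4 + φ/2) = 6378137 × -1.958281985 = -12490190.783 m.

x 18062760 m, y -12490190 m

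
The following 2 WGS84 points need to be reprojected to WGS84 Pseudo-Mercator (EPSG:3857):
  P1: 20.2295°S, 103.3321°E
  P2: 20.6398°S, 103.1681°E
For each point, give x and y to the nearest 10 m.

Web Mercator: x = R·λ, y = R·ln tan(π/4+φ/2), R = 6378137 m.
P1 (-20.2295°, 103.3321°) → (11502876.755, -2300238.263) m.
P2 (-20.6398°, 103.1681°) → (11484620.358, -2348980.045) m.

P1: x 11502880 m, y -2300240 m; P2: x 11484620 m, y -2348980 m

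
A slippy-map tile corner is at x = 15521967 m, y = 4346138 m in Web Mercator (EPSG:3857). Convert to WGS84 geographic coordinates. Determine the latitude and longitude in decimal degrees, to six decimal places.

R = 6378137 m. λ = x/R = 139.43620196°.
φ = 2·arctan(exp(y/R)) − 90° = 2·arctan(1.97667) − 90° = 36.33009852°.

lat 36.330099°, lon 139.436202°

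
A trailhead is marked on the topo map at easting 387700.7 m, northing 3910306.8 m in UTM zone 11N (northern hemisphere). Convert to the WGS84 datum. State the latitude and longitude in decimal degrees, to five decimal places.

Zone 11N: λ₀ = -117°, k₀ = 0.9996, false easting 500000 m.
Meridian distance M = (N − FN)/k₀ = 3911871.5 m.
Inverse transverse Mercator on WGS84 gives φ = 35.32969972°, λ = -118.23559966°.

lat 35.32970°, lon -118.23560°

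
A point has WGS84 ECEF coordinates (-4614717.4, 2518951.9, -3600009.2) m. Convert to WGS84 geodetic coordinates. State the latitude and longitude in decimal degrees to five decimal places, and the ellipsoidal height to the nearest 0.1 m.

λ = atan2(Y, X) = 151.37200038°; p = √(X²+Y²) = 5257445.7 m.
Bowring's method on WGS84 (a = 6378137 m, b = 6356752.314 m) gives φ = -34.58079971°, h = 588.407 m.

lat -34.58080°, lon 151.37200°, h 588.4 m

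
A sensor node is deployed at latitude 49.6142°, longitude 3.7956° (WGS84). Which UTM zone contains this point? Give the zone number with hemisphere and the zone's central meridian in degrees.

Zone 31N, central meridian 3°

UTM zone = ⌊(λ + 180)/6⌋ + 1; 3.7956° ∈ [0°, 6°) → zone 31.
Hemisphere: N (φ ≥ 0).
Central meridian λ₀ = 6×31 − 183 = 3°.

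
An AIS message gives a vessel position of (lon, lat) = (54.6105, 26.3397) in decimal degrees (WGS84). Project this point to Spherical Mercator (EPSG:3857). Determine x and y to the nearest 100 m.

Web Mercator is spherical with R = a = 6378137 m.
x = R·λ = 6378137 × 0.953133031 = 6079213.052 m.
y = R·ln tan(π/4 + φ/2) = 6378137 × 0.476818770 = 3041215.440 m.

x 6079200 m, y 3041200 m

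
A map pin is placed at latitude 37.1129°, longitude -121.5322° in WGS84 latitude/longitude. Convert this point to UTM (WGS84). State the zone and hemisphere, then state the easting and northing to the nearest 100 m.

Longitude -121.5322° lies in the 6° band [-126°, -120°), giving zone 10; latitude is north of the equator, so 10N.
Zone 10 central meridian λ₀ = 6×10 − 183 = -123°; Δλ = +1.4678°.
Transverse Mercator on WGS84 with k₀ = 0.9996 gives E = 630409.641 m, N = 4108404.887 m.

Zone 10N: E 630400 m, N 4108400 m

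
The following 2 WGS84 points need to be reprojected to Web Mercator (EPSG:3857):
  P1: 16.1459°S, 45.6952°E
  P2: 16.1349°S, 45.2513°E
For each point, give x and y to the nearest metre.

P1: x 5086766 m, y -1821625 m; P2: x 5037352 m, y -1820350 m

Web Mercator: x = R·λ, y = R·ln tan(π/4+φ/2), R = 6378137 m.
P1 (-16.1459°, 45.6952°) → (5086766.396, -1821624.994) m.
P2 (-16.1349°, 45.2513°) → (5037351.674, -1820350.232) m.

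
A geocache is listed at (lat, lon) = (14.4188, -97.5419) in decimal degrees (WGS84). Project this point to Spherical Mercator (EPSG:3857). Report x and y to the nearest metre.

x -10858315 m, y 1622309 m

Web Mercator is spherical with R = a = 6378137 m.
x = R·λ = 6378137 × -1.702427314 = -10858314.639 m.
y = R·ln tan(π/4 + φ/2) = 6378137 × 0.254354624 = 1622308.641 m.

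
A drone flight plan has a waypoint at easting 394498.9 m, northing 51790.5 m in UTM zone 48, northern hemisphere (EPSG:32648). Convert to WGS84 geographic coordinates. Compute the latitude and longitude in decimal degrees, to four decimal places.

lat 0.4685°, lon 104.0519°

Zone 48N: λ₀ = 105°, k₀ = 0.9996, false easting 500000 m.
Meridian distance M = (N − FN)/k₀ = 51811.2 m.
Inverse transverse Mercator on WGS84 gives φ = 0.46850022°, λ = 104.05190032°.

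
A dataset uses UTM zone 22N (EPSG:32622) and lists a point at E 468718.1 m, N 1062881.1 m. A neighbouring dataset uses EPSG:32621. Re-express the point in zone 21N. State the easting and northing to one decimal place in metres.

E 1128040.8 m, N 1068112.8 m

UTM 22N → geographic: φ = 9.61519971°, λ = -51.28510034°.
UTM 21N (λ₀ = -57°) forward: E = 1128040.757 m, N = 1068112.764 m.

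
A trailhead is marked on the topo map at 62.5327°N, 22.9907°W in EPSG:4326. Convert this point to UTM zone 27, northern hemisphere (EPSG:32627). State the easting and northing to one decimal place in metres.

Zone 27 central meridian λ₀ = 6×27 − 183 = -21°; Δλ = -1.9907°.
Transverse Mercator on WGS84 with k₀ = 0.9996 gives E = 397569.416 m, N = 6935104.833 m.

E 397569.4 m, N 6935104.8 m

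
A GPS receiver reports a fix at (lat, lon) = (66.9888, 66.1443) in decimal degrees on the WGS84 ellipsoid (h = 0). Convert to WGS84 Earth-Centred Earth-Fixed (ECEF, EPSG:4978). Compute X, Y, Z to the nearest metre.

X 1011242 m, Y 2286769 m, Z 5847925 m

WGS84: a = 6378137 m, e² = 0.006694380; N(φ) = a/√(1−e²sin²φ) = 6396300.787 m.
X = (N+h)·cosφ·cosλ = 1011242.046 m; Y = (N+h)·cosφ·sinλ = 2286769.168 m; Z = (N(1−e²)+h)·sinφ = 5847925.191 m.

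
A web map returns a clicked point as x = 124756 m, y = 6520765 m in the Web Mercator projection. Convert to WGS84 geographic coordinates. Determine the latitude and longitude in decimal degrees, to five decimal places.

lat 50.42820°, lon 1.12070°

R = 6378137 m. λ = x/R = 1.12070222°.
φ = 2·arctan(exp(y/R)) − 90° = 2·arctan(2.77975) − 90° = 50.42819742°.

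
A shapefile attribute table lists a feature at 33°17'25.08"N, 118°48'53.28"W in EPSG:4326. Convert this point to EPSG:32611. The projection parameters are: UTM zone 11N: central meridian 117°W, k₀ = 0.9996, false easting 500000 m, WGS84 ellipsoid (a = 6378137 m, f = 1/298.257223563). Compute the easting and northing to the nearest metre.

E 331015 m, N 3684940 m

Zone 11 central meridian λ₀ = 6×11 − 183 = -117°; Δλ = -1.8148°.
Transverse Mercator on WGS84 with k₀ = 0.9996 gives E = 331014.985 m, N = 3684939.613 m.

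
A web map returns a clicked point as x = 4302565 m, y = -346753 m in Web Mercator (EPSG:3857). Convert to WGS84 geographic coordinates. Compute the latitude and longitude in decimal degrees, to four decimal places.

lat -3.1134°, lon 38.6506°

R = 6378137 m. λ = x/R = 38.65059900°.
φ = 2·arctan(exp(y/R)) − 90° = 2·arctan(0.94709) − 90° = -3.11340189°.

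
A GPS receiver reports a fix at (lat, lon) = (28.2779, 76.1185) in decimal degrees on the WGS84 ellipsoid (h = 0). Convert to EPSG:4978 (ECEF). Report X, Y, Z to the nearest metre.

X 1348607 m, Y 5457023 m, Z 3003663 m

WGS84: a = 6378137 m, e² = 0.006694380; N(φ) = a/√(1−e²sin²φ) = 6382933.890 m.
X = (N+h)·cosφ·cosλ = 1348606.873 m; Y = (N+h)·cosφ·sinλ = 5457022.879 m; Z = (N(1−e²)+h)·sinφ = 3003662.552 m.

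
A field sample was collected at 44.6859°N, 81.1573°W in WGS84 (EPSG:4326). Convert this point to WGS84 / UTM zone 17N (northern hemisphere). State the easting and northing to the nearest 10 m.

E 487530 m, N 4948070 m

Zone 17 central meridian λ₀ = 6×17 − 183 = -81°; Δλ = -0.1573°.
Transverse Mercator on WGS84 with k₀ = 0.9996 gives E = 487534.805 m, N = 4948070.868 m.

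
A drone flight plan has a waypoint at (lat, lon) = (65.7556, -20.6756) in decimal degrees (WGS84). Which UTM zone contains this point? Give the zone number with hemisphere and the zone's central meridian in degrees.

UTM zone = ⌊(λ + 180)/6⌋ + 1; -20.6756° ∈ [-24°, -18°) → zone 27.
Hemisphere: N (φ ≥ 0).
Central meridian λ₀ = 6×27 − 183 = -21°.

Zone 27N, central meridian -21°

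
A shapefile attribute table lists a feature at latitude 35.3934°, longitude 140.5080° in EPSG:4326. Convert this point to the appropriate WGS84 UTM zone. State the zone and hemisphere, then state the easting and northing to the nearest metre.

Longitude 140.5080° lies in the 6° band [138°, 144°), giving zone 54; latitude is north of the equator, so 54N.
Zone 54 central meridian λ₀ = 6×54 − 183 = 141°; Δλ = -0.4920°.
Transverse Mercator on WGS84 with k₀ = 0.9996 gives E = 455319.937 m, N = 3916782.157 m.

Zone 54N: E 455320 m, N 3916782 m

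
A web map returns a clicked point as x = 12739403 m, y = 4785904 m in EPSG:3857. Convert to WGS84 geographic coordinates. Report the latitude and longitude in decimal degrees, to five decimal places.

lat 39.44700°, lon 114.44000°

R = 6378137 m. λ = x/R = 114.44000425°.
φ = 2·arctan(exp(y/R)) − 90° = 2·arctan(2.11776) − 90° = 39.44699824°.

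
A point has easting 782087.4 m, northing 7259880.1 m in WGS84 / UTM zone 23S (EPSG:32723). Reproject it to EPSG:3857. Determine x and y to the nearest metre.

Unproject from UTM 23S (λ₀ = -45°) → φ = -24.74980014°, λ = -42.21090000°.
Web Mercator (R = 6378137 m): x = -4698895.893 m, y = -2845044.358 m.

x -4698896 m, y -2845044 m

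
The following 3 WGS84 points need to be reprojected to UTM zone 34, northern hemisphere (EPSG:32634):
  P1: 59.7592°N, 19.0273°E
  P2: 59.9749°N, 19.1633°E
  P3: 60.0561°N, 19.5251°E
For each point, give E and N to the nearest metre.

P1: E 389180 m, N 6626243 m; P2: E 397484 m, N 6650039 m; P3: E 417877 m, N 6658575 m

UTM zone 34N: λ₀ = 21°, k₀ = 0.9996.
P1 (59.7592°, 19.0273°) → (389179.515, 6626242.745) m.
P2 (59.9749°, 19.1633°) → (397484.300, 6650038.695) m.
P3 (60.0561°, 19.5251°) → (417877.366, 6658574.924) m.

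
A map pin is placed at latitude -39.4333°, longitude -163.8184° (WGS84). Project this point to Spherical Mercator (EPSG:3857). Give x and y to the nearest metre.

x -18236181 m, y -4783930 m

Web Mercator is spherical with R = a = 6378137 m.
x = R·λ = 6378137 × -2.859170455 = -18236180.871 m.
y = R·ln tan(π/4 + φ/2) = 6378137 × -0.750051230 = -4783929.503 m.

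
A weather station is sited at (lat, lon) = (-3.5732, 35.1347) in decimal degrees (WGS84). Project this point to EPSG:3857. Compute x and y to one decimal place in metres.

Web Mercator is spherical with R = a = 6378137 m.
x = R·λ = 6378137 × 0.613216197 = 3911176.913 m.
y = R·ln tan(π/4 + φ/2) = 6378137 × -0.062404569 = -398024.893 m.

x 3911176.9 m, y -398024.9 m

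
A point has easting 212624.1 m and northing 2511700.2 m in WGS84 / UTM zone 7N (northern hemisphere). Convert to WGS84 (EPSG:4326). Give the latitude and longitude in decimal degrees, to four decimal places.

lat 22.6881°, lon -143.7970°

Zone 7N: λ₀ = -141°, k₀ = 0.9996, false easting 500000 m.
Meridian distance M = (N − FN)/k₀ = 2512705.3 m.
Inverse transverse Mercator on WGS84 gives φ = 22.68809977°, λ = -143.79699995°.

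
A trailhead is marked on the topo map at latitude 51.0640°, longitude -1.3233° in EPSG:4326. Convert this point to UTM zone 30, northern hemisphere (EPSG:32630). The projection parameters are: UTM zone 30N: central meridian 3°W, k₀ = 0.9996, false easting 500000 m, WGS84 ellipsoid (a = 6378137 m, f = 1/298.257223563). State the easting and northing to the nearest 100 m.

Zone 30 central meridian λ₀ = 6×30 − 183 = -3°; Δλ = +1.6767°.
Transverse Mercator on WGS84 with k₀ = 0.9996 gives E = 617487.926 m, N = 5658279.324 m.

E 617500 m, N 5658300 m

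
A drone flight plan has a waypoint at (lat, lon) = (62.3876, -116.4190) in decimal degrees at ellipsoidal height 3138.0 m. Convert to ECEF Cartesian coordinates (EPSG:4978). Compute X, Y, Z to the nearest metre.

X -1319421 m, Y -2655745 m, Z 5631447 m

WGS84: a = 6378137 m, e² = 0.006694380; N(φ) = a/√(1−e²sin²φ) = 6394966.032 m.
X = (N+h)·cosφ·cosλ = -1319421.151 m; Y = (N+h)·cosφ·sinλ = -2655745.022 m; Z = (N(1−e²)+h)·sinφ = 5631446.666 m.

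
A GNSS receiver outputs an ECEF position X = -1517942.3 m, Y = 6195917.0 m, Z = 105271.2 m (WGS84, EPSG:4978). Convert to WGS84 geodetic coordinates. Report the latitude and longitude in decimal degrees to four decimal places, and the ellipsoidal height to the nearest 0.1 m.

λ = atan2(Y, X) = 103.76580025°; p = √(X²+Y²) = 6379148.6 m.
Bowring's method on WGS84 (a = 6378137 m, b = 6356752.314 m) gives φ = 0.95180017°, h = 1885.961 m.

lat 0.9518°, lon 103.7658°, h 1886.0 m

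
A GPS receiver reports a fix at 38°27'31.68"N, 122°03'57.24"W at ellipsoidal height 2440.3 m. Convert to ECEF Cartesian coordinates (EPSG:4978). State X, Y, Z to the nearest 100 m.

X -2656000 m, Y -4239600 m, Z 3947000 m

WGS84: a = 6378137 m, e² = 0.006694380; N(φ) = a/√(1−e²sin²φ) = 6386411.315 m.
X = (N+h)·cosφ·cosλ = -2655971.864 m; Y = (N+h)·cosφ·sinλ = -4239585.018 m; Z = (N(1−e²)+h)·sinφ = 3946966.917 m.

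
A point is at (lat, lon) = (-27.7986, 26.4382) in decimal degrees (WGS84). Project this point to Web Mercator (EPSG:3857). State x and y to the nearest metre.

Web Mercator is spherical with R = a = 6378137 m.
x = R·λ = 6378137 × 0.461433638 = 2943086.961 m.
y = R·ln tan(π/4 + φ/2) = 6378137 × -0.505414905 = -3223605.505 m.

x 2943087 m, y -3223606 m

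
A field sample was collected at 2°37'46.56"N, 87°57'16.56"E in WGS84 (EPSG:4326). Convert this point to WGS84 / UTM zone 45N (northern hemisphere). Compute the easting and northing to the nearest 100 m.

E 606100 m, N 290700 m

Zone 45 central meridian λ₀ = 6×45 − 183 = 87°; Δλ = +0.9546°.
Transverse Mercator on WGS84 with k₀ = 0.9996 gives E = 606116.896 m, N = 290692.418 m.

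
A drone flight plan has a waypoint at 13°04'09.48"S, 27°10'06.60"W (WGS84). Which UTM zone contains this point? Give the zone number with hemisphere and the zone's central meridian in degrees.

UTM zone = ⌊(λ + 180)/6⌋ + 1; -27.1685° ∈ [-30°, -24°) → zone 26.
Hemisphere: S (φ < 0).
Central meridian λ₀ = 6×26 − 183 = -27°.

Zone 26S, central meridian -27°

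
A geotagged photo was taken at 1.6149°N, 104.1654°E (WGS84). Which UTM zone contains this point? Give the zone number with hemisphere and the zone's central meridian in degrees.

Zone 48N, central meridian 105°

UTM zone = ⌊(λ + 180)/6⌋ + 1; 104.1654° ∈ [102°, 108°) → zone 48.
Hemisphere: N (φ ≥ 0).
Central meridian λ₀ = 6×48 − 183 = 105°.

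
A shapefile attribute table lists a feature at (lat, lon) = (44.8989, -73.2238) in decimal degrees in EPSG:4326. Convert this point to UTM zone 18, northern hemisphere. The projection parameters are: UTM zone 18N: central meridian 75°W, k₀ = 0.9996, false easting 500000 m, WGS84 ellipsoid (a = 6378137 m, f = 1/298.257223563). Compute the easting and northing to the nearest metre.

E 640238 m, N 4973254 m

Zone 18 central meridian λ₀ = 6×18 − 183 = -75°; Δλ = +1.7762°.
Transverse Mercator on WGS84 with k₀ = 0.9996 gives E = 640237.814 m, N = 4973254.160 m.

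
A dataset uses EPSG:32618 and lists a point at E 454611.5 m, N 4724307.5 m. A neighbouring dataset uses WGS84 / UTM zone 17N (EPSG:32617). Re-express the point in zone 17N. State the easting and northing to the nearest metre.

E 946327 m, N 4738559 m

UTM 18N → geographic: φ = 42.66989986°, λ = -75.55390043°.
UTM 17N (λ₀ = -81°) forward: E = 946326.548 m, N = 4738558.579 m.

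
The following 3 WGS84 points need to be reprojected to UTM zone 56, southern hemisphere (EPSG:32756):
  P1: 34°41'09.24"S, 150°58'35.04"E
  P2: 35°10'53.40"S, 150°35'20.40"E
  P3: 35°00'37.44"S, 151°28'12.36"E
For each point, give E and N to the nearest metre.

UTM zone 56S: λ₀ = 153°, k₀ = 0.9996.
P1 (-34.6859°, 150.9764°) → (314626.613, 6159925.165) m.
P2 (-35.1815°, 150.5890°) → (280457.212, 6104166.629) m.
P3 (-35.0104°, 151.4701°) → (360406.043, 6124734.210) m.

P1: E 314627 m, N 6159925 m; P2: E 280457 m, N 6104167 m; P3: E 360406 m, N 6124734 m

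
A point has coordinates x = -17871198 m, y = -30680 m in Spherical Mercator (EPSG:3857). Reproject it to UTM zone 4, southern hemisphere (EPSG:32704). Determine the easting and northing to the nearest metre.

Web Mercator inverse (R = 6378137 m) → φ = -0.27560207°, λ = -160.53970309°.
UTM 4S forward: E = 328650.802 m, N = 9969526.612 m.

E 328651 m, N 9969527 m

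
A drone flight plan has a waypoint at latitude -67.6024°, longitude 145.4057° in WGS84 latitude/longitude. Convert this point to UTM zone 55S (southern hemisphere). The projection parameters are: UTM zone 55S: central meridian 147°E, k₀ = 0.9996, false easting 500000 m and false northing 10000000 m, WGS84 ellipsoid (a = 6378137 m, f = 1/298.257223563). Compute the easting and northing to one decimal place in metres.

E 432214.8 m, N 2500591.5 m

Zone 55 central meridian λ₀ = 6×55 − 183 = 147°; Δλ = -1.5943°.
Transverse Mercator on WGS84 with k₀ = 0.9996 gives E = 432214.786 m, N = 2500591.464 m.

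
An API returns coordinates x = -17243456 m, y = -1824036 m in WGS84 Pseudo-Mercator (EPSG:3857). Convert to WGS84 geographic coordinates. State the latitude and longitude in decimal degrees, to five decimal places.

lat -16.16670°, lon -154.90060°

R = 6378137 m. λ = x/R = -154.90060076°.
φ = 2·arctan(exp(y/R)) − 90° = 2·arctan(0.75128) − 90° = -16.16670306°.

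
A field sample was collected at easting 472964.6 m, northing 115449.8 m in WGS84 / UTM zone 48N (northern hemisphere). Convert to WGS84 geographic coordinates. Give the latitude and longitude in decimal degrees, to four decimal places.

Zone 48N: λ₀ = 105°, k₀ = 0.9996, false easting 500000 m.
Meridian distance M = (N − FN)/k₀ = 115496.0 m.
Inverse transverse Mercator on WGS84 gives φ = 1.04449994°, λ = 104.75700031°.

lat 1.0445°, lon 104.7570°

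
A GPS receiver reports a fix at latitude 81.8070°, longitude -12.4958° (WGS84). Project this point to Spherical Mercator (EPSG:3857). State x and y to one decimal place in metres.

Web Mercator is spherical with R = a = 6378137 m.
x = R·λ = 6378137 × -0.218092853 = -1391026.093 m.
y = R·ln tan(π/4 + φ/2) = 6378137 × 2.636388019 = 16815243.971 m.

x -1391026.1 m, y 16815244.0 m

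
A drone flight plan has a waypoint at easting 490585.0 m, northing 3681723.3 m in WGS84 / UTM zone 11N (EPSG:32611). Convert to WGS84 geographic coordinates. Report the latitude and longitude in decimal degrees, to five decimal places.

lat 33.27450°, lon -117.10110°

Zone 11N: λ₀ = -117°, k₀ = 0.9996, false easting 500000 m.
Meridian distance M = (N − FN)/k₀ = 3683196.6 m.
Inverse transverse Mercator on WGS84 gives φ = 33.27450028°, λ = -117.10110012°.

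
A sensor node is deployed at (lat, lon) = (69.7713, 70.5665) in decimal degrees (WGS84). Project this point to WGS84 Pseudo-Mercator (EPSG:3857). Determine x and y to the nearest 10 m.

x 7855430 m, y 10994680 m

Web Mercator is spherical with R = a = 6378137 m.
x = R·λ = 6378137 × 1.231617767 = 7855426.847 m.
y = R·ln tan(π/4 + φ/2) = 6378137 × 1.723808098 = 10994684.211 m.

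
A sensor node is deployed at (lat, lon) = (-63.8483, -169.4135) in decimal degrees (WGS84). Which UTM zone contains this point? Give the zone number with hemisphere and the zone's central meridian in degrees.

UTM zone = ⌊(λ + 180)/6⌋ + 1; -169.4135° ∈ [-174°, -168°) → zone 2.
Hemisphere: S (φ < 0).
Central meridian λ₀ = 6×2 − 183 = -171°.

Zone 2S, central meridian -171°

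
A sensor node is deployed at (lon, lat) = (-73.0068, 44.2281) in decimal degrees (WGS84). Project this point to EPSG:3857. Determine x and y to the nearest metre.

x -8127080 m, y 5500809 m

Web Mercator is spherical with R = a = 6378137 m.
x = R·λ = 6378137 × -1.274209036 = -8127079.800 m.
y = R·ln tan(π/4 + φ/2) = 6378137 × 0.862447656 = 5500809.305 m.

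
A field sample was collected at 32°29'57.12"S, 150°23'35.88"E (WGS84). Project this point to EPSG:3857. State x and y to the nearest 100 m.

x 16741700 m, y -3829000 m

Web Mercator is spherical with R = a = 6378137 m.
x = R·λ = 6378137 × 2.624858258 = 16741705.575 m.
y = R·ln tan(π/4 + φ/2) = 6378137 × -0.600334901 = -3829018.245 m.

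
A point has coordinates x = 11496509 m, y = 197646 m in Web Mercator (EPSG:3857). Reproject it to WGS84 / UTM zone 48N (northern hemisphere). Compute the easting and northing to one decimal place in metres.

E 308101.7 m, N 196303.1 m

Web Mercator inverse (R = 6378137 m) → φ = 1.77520014°, λ = 103.27489749°.
UTM 48N forward: E = 308101.659 m, N = 196303.097 m.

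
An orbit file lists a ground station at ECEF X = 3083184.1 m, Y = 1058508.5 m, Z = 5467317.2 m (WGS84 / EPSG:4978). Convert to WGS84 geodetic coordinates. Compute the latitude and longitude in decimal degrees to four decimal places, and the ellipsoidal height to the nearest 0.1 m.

λ = atan2(Y, X) = 18.94820064°; p = √(X²+Y²) = 3259825.8 m.
Bowring's method on WGS84 (a = 6378137 m, b = 6356752.314 m) gives φ = 59.36390005°, h = 3036.831 m.

lat 59.3639°, lon 18.9482°, h 3036.8 m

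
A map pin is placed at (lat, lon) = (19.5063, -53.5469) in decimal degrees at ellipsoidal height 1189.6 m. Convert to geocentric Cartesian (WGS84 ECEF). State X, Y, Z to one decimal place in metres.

WGS84: a = 6378137 m, e² = 0.006694380; N(φ) = a/√(1−e²sin²φ) = 6380518.648 m.
X = (N+h)·cosφ·cosλ = 3574154.690 m; Y = (N+h)·cosφ·sinλ = -4838470.915 m; Z = (N(1−e²)+h)·sinφ = 2116656.905 m.

X 3574154.7 m, Y -4838470.9 m, Z 2116656.9 m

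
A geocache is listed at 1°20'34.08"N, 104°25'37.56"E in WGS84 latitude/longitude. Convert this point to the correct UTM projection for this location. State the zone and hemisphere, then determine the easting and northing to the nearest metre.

Zone 48N: E 436267 m, N 148427 m

Longitude 104.4271° lies in the 6° band [102°, 108°), giving zone 48; latitude is north of the equator, so 48N.
Zone 48 central meridian λ₀ = 6×48 − 183 = 105°; Δλ = -0.5729°.
Transverse Mercator on WGS84 with k₀ = 0.9996 gives E = 436266.895 m, N = 148427.486 m.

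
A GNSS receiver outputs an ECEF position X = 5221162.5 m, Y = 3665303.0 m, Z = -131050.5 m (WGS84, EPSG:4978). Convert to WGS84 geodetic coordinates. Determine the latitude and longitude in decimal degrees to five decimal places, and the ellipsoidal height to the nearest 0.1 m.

λ = atan2(Y, X) = 35.06919999°; p = √(X²+Y²) = 6379262.0 m.
Bowring's method on WGS84 (a = 6378137 m, b = 6356752.314 m) gives φ = -1.18479970°, h = 2480.044 m.

lat -1.18480°, lon 35.06920°, h 2480.0 m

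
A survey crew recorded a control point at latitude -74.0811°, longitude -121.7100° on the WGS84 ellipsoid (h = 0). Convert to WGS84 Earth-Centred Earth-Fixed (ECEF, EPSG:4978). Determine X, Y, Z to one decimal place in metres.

WGS84: a = 6378137 m, e² = 0.006694380; N(φ) = a/√(1−e²sin²φ) = 6397971.958 m.
X = (N+h)·cosφ·cosλ = -922365.072 m; Y = (N+h)·cosφ·sinλ = -1492853.470 m; Z = (N(1−e²)+h)·sinφ = -6111427.464 m.

X -922365.1 m, Y -1492853.5 m, Z -6111427.5 m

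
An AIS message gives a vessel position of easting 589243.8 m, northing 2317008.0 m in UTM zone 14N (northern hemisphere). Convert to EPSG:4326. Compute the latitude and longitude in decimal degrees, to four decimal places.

Zone 14N: λ₀ = -99°, k₀ = 0.9996, false easting 500000 m.
Meridian distance M = (N − FN)/k₀ = 2317935.2 m.
Inverse transverse Mercator on WGS84 gives φ = 20.95139984°, λ = -98.14160040°.

lat 20.9514°, lon -98.1416°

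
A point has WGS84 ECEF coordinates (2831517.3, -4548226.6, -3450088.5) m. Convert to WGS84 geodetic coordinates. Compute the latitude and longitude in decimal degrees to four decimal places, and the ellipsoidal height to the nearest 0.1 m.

λ = atan2(Y, X) = -58.09550058°; p = √(X²+Y²) = 5357597.9 m.
Bowring's method on WGS84 (a = 6378137 m, b = 6356752.314 m) gives φ = -32.95539972°, h = 513.371 m.

lat -32.9554°, lon -58.0955°, h 513.4 m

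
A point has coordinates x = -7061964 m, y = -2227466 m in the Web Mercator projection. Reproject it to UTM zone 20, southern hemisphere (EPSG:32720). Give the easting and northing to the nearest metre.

Web Mercator inverse (R = 6378137 m) → φ = -19.61490073°, λ = -63.43870197°.
UTM 20S forward: E = 453998.564 m, N = 7831073.739 m.

E 453999 m, N 7831074 m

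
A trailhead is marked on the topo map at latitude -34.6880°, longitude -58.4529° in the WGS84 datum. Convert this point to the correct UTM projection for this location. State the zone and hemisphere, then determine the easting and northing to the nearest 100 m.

Longitude -58.4529° lies in the 6° band [-60°, -54°), giving zone 21; latitude is south of the equator, so 21S.
Zone 21 central meridian λ₀ = 6×21 − 183 = -57°; Δλ = -1.4529°.
Transverse Mercator on WGS84 with k₀ = 0.9996 gives E = 366914.136 m, N = 6160595.232 m.

Zone 21S: E 366900 m, N 6160600 m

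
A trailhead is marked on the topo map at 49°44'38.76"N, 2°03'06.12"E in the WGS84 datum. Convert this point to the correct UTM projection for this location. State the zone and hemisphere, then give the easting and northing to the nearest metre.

Longitude 2.0517° lies in the 6° band [0°, 6°), giving zone 31; latitude is north of the equator, so 31N.
Zone 31 central meridian λ₀ = 6×31 − 183 = 3°; Δλ = -0.9483°.
Transverse Mercator on WGS84 with k₀ = 0.9996 gives E = 431678.570 m, N = 5510610.708 m.

Zone 31N: E 431679 m, N 5510611 m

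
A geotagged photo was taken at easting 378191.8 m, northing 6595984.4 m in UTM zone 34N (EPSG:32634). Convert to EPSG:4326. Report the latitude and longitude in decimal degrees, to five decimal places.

lat 59.48460°, lon 18.84930°

Zone 34N: λ₀ = 21°, k₀ = 0.9996, false easting 500000 m.
Meridian distance M = (N − FN)/k₀ = 6598623.8 m.
Inverse transverse Mercator on WGS84 gives φ = 59.48460019°, λ = 18.84929966°.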